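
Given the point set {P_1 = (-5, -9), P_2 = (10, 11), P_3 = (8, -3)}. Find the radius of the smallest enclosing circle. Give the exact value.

12.5

Side lengths²: P_1P_2² = 625, P_1P_3² = 205, P_2P_3² = 200.
Since P_1P_2² = 625 ≥ 205 + 200 = 405, the angle opposite P_1P_2 is not acute, so the smallest enclosing circle has P_1P_2 as diameter.
Centre = midpoint of P_1P_2 = (2.5, 1), r² = 625/4 = 156.25.
r = √(156.25) = 12.5.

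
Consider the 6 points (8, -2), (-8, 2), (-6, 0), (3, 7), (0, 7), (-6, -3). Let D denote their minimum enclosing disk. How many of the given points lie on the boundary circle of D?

The minimum enclosing circle of a finite set is fixed by two of the points (as a diameter) or three (as a circumcircle).
The farthest pair is (8, -2)–(-8, 2) with squared distance 272. The circle on this segment as diameter has centre (0, 0) and r² = 272/4 = 68.
Check (-6, 0): distance² to centre = 36 ≤ 68, so it lies inside.
All remaining points lie in this disk, and no smaller disk contains both endpoints, so this is the minimum enclosing circle.
The points at distance exactly r from the centre are (8, -2), (-8, 2) — 2 points.

2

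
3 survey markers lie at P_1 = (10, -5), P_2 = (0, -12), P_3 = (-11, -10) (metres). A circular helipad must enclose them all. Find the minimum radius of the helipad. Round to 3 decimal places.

Side lengths²: P_1P_2² = 149, P_1P_3² = 466, P_2P_3² = 125.
Since P_1P_3² = 466 ≥ 149 + 125 = 274, the angle opposite P_1P_3 is not acute, so the smallest enclosing circle has P_1P_3 as diameter.
Centre = midpoint of P_1P_3 = (-0.5, -7.5), r² = 466/4 = 116.5.
r = √(116.5) ≈ 10.794.

10.794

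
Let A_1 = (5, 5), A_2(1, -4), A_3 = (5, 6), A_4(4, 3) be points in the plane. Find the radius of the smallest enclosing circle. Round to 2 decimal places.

A smallest enclosing disk is always determined by at most three of the input points on its boundary.
The farthest pair is A_2–A_3 with squared distance 116. The circle on this segment as diameter has centre (3, 1) and r² = 116/4 = 29.
Check A_1: distance² to centre = 20 ≤ 29, so it lies inside.
All remaining points lie in this disk, and no smaller disk contains both endpoints, so this is the minimum enclosing circle.
r = √29 ≈ 5.39.

5.39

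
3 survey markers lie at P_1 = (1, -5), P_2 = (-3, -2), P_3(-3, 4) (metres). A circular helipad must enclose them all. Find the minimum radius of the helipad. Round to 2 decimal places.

Side lengths²: P_1P_2² = 25, P_1P_3² = 97, P_2P_3² = 36.
Since P_1P_3² = 97 ≥ 36 + 25 = 61, the angle opposite P_1P_3 is not acute, so the smallest enclosing circle has P_1P_3 as diameter.
Centre = midpoint of P_1P_3 = (-1, -0.5), r² = 97/4 = 24.25.
r = √(24.25) ≈ 4.92.

4.92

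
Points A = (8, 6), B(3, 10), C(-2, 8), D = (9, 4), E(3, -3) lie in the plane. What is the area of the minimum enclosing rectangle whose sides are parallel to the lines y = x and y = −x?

In coordinates u = x + y, v = x − y the rectangle is axis-aligned; the map (x,y)→(u,v) scales areas by 2.
u-values: 14, 13, 6, 13, 0; range = 14 − 0 = 14.
v-values: 2, -7, -10, 5, 6; range = 6 − (-10) = 16.
Area = (14 × 16) / 2 = 112.

112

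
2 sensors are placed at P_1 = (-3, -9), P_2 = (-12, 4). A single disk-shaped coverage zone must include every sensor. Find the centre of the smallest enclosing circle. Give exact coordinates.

(-7.5, -2.5)

The smallest circle enclosing two points has them as diameter endpoints.
Centre = midpoint = (-7.5, -2.5); r² = |P_1P_2|²/4 = 250/4 = 62.5.
Centre = (-7.5, -2.5).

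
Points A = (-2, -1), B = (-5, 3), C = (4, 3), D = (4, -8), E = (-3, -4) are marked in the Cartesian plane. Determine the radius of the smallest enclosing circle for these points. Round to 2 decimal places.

By Welzl's lemma the MEC is supported by two points (diametrically opposite) or three points (on a circumcircle).
The farthest pair is B–D with squared distance 202. The circle on this segment as diameter has centre (-0.5, -2.5) and r² = 202/4 = 50.5.
Check A: distance² to centre = 4.5 ≤ 50.5, so it lies inside.
All remaining points lie in this disk, and no smaller disk contains both endpoints, so this is the minimum enclosing circle.
r = √(50.5) ≈ 7.11.

7.11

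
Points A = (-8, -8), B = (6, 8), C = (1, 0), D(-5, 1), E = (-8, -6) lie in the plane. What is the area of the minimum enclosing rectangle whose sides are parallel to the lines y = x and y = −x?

105

In coordinates u = x + y, v = x − y the rectangle is axis-aligned; the map (x,y)→(u,v) scales areas by 2.
u-values: -16, 14, 1, -4, -14; range = 14 − (-16) = 30.
v-values: 0, -2, 1, -6, -2; range = 1 − (-6) = 7.
Area = (30 × 7) / 2 = 105.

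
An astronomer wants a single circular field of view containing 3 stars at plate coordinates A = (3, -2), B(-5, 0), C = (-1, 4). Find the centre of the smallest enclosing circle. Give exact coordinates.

(-0.8, -0.2)

Side lengths²: AB² = 68, AC² = 52, BC² = 32.
Since AB² = 68 < 52 + 32 = 84, the triangle is acute, so the smallest enclosing circle is the circumcircle.
Circumcentre = (-0.8, -0.2), r² = 17.68.
Centre = (-0.8, -0.2).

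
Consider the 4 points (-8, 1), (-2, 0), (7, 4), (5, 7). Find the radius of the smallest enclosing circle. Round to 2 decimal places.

7.65

The minimum enclosing circle of a finite set is fixed by two of the points (as a diameter) or three (as a circumcircle).
The farthest pair is (-8, 1)–(7, 4) with squared distance 234. The circle on this segment as diameter has centre (-0.5, 2.5) and r² = 234/4 = 58.5.
Check (-2, 0): distance² to centre = 8.5 ≤ 58.5, so it lies inside.
All remaining points lie in this disk, and no smaller disk contains both endpoints, so this is the minimum enclosing circle.
r = √(58.5) ≈ 7.65.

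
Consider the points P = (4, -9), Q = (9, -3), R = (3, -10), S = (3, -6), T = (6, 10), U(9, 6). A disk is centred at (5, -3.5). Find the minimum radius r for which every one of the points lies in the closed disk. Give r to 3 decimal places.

13.537

The required radius is the distance from (5, -3.5) to the farthest point.
Squared distances: 31.25, 16.25, 46.25, 10.25, 183.25, 106.25.
Maximum is 183.25, attained at T.
r = √(183.25) ≈ 13.537.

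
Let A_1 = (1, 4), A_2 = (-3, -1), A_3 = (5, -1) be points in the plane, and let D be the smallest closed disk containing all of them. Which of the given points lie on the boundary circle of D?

Side lengths²: A_1A_2² = 41, A_1A_3² = 41, A_2A_3² = 64.
Since A_2A_3² = 64 < 41 + 41 = 82, the triangle is acute, so the smallest enclosing circle is the circumcircle.
Circumcentre = (1, -0.1), r² = 16.81.
The points at distance exactly r from the centre are A_1, A_2, A_3 — 3 points.

A_1, A_2, A_3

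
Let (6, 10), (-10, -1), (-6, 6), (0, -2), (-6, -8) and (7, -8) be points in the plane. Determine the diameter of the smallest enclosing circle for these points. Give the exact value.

By Welzl's lemma the MEC is supported by two points (diametrically opposite) or three points (on a circumcircle).
The minimum enclosing circle is determined by three boundary points: (6, 10), (-6, -8), (7, -8).
Their circumcentre is (0.5, 2/3) with r² = 4225/36.
The farthest remaining point (-10, -1) is at distance² 4069/36 ≤ 4225/36.
Diameter = 2r = 2√(4225/36) = 65/3.

65/3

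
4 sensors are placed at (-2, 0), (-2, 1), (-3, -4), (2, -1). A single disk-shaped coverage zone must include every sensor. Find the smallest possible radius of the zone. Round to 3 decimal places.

A smallest enclosing disk is always determined by at most three of the input points on its boundary.
The minimum enclosing circle is determined by three boundary points: (-2, 1), (-3, -4), (2, -1).
Their circumcentre is (-10/11, -20/11) with r² = 1105/121.
The farthest remaining point (-2, 0) is at distance² 544/121 ≤ 1105/121.
r = √(1105/121) ≈ 3.022.

3.022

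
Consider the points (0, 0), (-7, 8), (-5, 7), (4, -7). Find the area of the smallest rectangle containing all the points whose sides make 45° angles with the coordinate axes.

In coordinates u = x + y, v = x − y the rectangle is axis-aligned; the map (x,y)→(u,v) scales areas by 2.
u-values: 0, 1, 2, -3; range = 2 − (-3) = 5.
v-values: 0, -15, -12, 11; range = 11 − (-15) = 26.
Area = (5 × 26) / 2 = 65.

65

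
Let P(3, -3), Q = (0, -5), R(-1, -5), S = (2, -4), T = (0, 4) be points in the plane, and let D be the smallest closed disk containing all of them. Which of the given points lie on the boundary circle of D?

Q, R, T

The farthest pair is R–T with squared distance 82. The circle on this segment as diameter has centre (-0.5, -0.5) and r² = 82/4 = 20.5.
Check P: distance² to centre = 18.5 ≤ 20.5, so it lies inside.
All remaining points lie in this disk, and no smaller disk contains both endpoints, so this is the minimum enclosing circle.
The points at distance exactly r from the centre are Q, R, T — 3 points.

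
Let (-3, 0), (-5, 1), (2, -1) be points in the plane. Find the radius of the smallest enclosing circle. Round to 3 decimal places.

3.640

Call the three points A, B, C in the order given.
Side lengths²: AB² = 5, AC² = 26, BC² = 53.
Since BC² = 53 ≥ 26 + 5 = 31, the angle opposite BC is not acute, so the smallest enclosing circle has BC as diameter.
Centre = midpoint of BC = (-1.5, 0), r² = 53/4 = 13.25.
r = √(13.25) ≈ 3.640.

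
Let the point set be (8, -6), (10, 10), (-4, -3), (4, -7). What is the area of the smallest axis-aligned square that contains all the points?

The bounding box has width 14 and height 17.
An axis-aligned square enclosing the set must have side ≥ max(width, height).
So the minimum side is max(14, 17) = 17.
Area = 17² = 289.

289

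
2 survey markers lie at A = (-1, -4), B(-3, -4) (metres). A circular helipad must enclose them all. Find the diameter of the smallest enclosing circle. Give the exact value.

2

The smallest circle enclosing two points has them as diameter endpoints.
Centre = midpoint = (-2, -4); r² = |AB|²/4 = 4/4 = 1.
Diameter = 2r = 2√1 = 2.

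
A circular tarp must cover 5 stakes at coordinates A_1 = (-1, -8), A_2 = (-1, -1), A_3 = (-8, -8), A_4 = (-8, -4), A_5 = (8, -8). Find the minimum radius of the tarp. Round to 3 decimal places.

8.246

By Welzl's lemma the MEC is supported by two points (diametrically opposite) or three points (on a circumcircle).
The farthest pair is A_4–A_5 with squared distance 272. The circle on this segment as diameter has centre (0, -6) and r² = 272/4 = 68.
Check A_1: distance² to centre = 5 ≤ 68, so it lies inside.
All remaining points lie in this disk, and no smaller disk contains both endpoints, so this is the minimum enclosing circle.
r = √68 ≈ 8.246.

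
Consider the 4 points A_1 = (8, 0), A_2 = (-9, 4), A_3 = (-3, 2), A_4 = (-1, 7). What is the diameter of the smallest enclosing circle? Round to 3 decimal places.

The farthest pair is A_1–A_2 with squared distance 305. The circle on this segment as diameter has centre (-0.5, 2) and r² = 305/4 = 76.25.
Check A_3: distance² to centre = 6.25 ≤ 76.25, so it lies inside.
All remaining points lie in this disk, and no smaller disk contains both endpoints, so this is the minimum enclosing circle.
Diameter = 2r = 2√(76.25) ≈ 17.464.

17.464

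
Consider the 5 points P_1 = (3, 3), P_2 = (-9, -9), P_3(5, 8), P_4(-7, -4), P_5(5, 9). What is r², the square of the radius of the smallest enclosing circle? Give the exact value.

130

The farthest pair is P_2–P_5 with squared distance 520. The circle on this segment as diameter has centre (-2, 0) and r² = 520/4 = 130.
Check P_1: distance² to centre = 34 ≤ 130, so it lies inside.
All remaining points lie in this disk, and no smaller disk contains both endpoints, so this is the minimum enclosing circle.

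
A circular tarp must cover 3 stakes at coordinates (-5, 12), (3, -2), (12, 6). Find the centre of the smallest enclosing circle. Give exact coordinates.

Call the three points A, B, C in the order given.
Side lengths²: AB² = 260, AC² = 325, BC² = 145.
Since AC² = 325 < 260 + 145 = 405, the triangle is acute, so the smallest enclosing circle is the circumcircle.
Circumcentre = (109/38, 137/19), r² = 122525/1444.
Centre = (109/38, 137/19).

(109/38, 137/19)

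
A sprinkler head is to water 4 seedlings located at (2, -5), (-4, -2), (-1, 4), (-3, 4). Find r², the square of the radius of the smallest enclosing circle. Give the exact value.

The minimum enclosing circle of a finite set is fixed by two of the points (as a diameter) or three (as a circumcircle).
The farthest pair is (2, -5)–(-3, 4) with squared distance 106. The circle on this segment as diameter has centre (-0.5, -0.5) and r² = 106/4 = 26.5.
Check (-4, -2): distance² to centre = 14.5 ≤ 26.5, so it lies inside.
All remaining points lie in this disk, and no smaller disk contains both endpoints, so this is the minimum enclosing circle.

26.5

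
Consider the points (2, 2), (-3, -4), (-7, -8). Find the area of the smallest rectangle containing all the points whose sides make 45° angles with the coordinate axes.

In coordinates u = x + y, v = x − y the rectangle is axis-aligned; the map (x,y)→(u,v) scales areas by 2.
u-values: 4, -7, -15; range = 4 − (-15) = 19.
v-values: 0, 1, 1; range = 1 − 0 = 1.
Area = (19 × 1) / 2 = 9.5.

9.5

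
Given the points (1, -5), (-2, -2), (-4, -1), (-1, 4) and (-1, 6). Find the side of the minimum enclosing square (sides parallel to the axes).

The bounding box has width 5 and height 11.
An axis-aligned square enclosing the set must have side ≥ max(width, height).
So the minimum side is max(5, 11) = 11.

11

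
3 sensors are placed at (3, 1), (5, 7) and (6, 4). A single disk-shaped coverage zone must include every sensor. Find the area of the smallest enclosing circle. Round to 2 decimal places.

Call the three points A, B, C in the order given.
Side lengths²: AB² = 40, AC² = 18, BC² = 10.
Since AB² = 40 ≥ 18 + 10 = 28, the angle opposite AB is not acute, so the smallest enclosing circle has AB as diameter.
Centre = midpoint of AB = (4, 4), r² = 40/4 = 10.
Area = π·r² = π·10 ≈ 31.42.

31.42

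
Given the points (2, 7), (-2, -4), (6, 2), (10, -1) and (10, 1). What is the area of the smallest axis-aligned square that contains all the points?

The bounding box has width 12 and height 11.
An axis-aligned square enclosing the set must have side ≥ max(width, height).
So the minimum side is max(12, 11) = 12.
Area = 12² = 144.

144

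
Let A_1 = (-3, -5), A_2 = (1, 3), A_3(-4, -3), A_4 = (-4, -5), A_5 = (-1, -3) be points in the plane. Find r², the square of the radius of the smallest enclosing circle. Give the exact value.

The farthest pair is A_2–A_4 with squared distance 89. The circle on this segment as diameter has centre (-1.5, -1) and r² = 89/4 = 22.25.
Check A_1: distance² to centre = 18.25 ≤ 22.25, so it lies inside.
All remaining points lie in this disk, and no smaller disk contains both endpoints, so this is the minimum enclosing circle.

22.25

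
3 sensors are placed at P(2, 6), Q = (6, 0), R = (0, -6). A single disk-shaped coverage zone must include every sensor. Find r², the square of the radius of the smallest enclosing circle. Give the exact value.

37

Side lengths²: PQ² = 52, PR² = 148, QR² = 72.
Since PR² = 148 ≥ 72 + 52 = 124, the angle opposite PR is not acute, so the smallest enclosing circle has PR as diameter.
Centre = midpoint of PR = (1, 0), r² = 148/4 = 37.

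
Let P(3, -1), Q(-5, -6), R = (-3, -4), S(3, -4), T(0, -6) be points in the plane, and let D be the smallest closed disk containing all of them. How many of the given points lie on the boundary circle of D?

2

The minimum enclosing circle of a finite set is fixed by two of the points (as a diameter) or three (as a circumcircle).
The farthest pair is P–Q with squared distance 89. The circle on this segment as diameter has centre (-1, -3.5) and r² = 89/4 = 22.25.
Check R: distance² to centre = 4.25 ≤ 22.25, so it lies inside.
All remaining points lie in this disk, and no smaller disk contains both endpoints, so this is the minimum enclosing circle.
The points at distance exactly r from the centre are P, Q — 2 points.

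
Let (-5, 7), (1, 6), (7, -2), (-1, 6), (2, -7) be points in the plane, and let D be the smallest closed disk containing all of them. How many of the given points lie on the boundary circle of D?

The minimum enclosing circle is determined by three boundary points: (-5, 7), (7, -2), (2, -7).
Their circumcentre is (-0.5, 0.5) with r² = 62.5.
The farthest remaining point (1, 6) is at distance² 32.5 ≤ 62.5.
The points at distance exactly r from the centre are (-5, 7), (7, -2), (2, -7) — 3 points.

3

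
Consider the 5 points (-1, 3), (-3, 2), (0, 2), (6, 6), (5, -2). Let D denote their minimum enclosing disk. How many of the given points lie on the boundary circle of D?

A smallest enclosing disk is always determined by at most three of the input points on its boundary.
The minimum enclosing circle is determined by three boundary points: (-3, 2), (6, 6), (5, -2).
Their circumcentre is (75/34, 41/17) with r² = 31525/1156.
The farthest remaining point (-1, 3) is at distance² 12281/1156 ≤ 31525/1156.
The points at distance exactly r from the centre are (-3, 2), (6, 6), (5, -2) — 3 points.

3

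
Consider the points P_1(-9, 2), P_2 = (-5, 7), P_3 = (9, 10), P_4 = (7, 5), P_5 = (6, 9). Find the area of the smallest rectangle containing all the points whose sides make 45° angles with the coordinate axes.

In coordinates u = x + y, v = x − y the rectangle is axis-aligned; the map (x,y)→(u,v) scales areas by 2.
u-values: -7, 2, 19, 12, 15; range = 19 − (-7) = 26.
v-values: -11, -12, -1, 2, -3; range = 2 − (-12) = 14.
Area = (26 × 14) / 2 = 182.

182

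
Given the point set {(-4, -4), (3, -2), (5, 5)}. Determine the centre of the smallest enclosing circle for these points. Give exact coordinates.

Call the three points A, B, C in the order given.
Side lengths²: AB² = 53, AC² = 162, BC² = 53.
Since AC² = 162 ≥ 53 + 53 = 106, the angle opposite AC is not acute, so the smallest enclosing circle has AC as diameter.
Centre = midpoint of AC = (0.5, 0.5), r² = 162/4 = 40.5.
Centre = (0.5, 0.5).

(0.5, 0.5)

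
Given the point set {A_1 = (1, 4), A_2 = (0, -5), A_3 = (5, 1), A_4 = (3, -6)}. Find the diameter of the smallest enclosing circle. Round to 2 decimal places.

By Welzl's lemma the MEC is supported by two points (diametrically opposite) or three points (on a circumcircle).
The farthest pair is A_1–A_4 with squared distance 104. The circle on this segment as diameter has centre (2, -1) and r² = 104/4 = 26.
Check A_2: distance² to centre = 20 ≤ 26, so it lies inside.
All remaining points lie in this disk, and no smaller disk contains both endpoints, so this is the minimum enclosing circle.
Diameter = 2r = 2√26 ≈ 10.20.

10.20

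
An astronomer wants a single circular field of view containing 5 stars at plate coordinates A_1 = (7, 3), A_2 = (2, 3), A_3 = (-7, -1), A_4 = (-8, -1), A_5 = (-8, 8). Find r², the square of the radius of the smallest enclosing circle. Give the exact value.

1205/18

A smallest enclosing disk is always determined by at most three of the input points on its boundary.
The minimum enclosing circle is determined by three boundary points: A_1, A_4, A_5.
Their circumcentre is (-7/6, 3.5) with r² = 1205/18.
The farthest remaining point A_3 is at distance² 977/18 ≤ 1205/18.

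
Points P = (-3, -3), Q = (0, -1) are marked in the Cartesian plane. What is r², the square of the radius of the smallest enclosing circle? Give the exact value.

3.25

The smallest circle enclosing two points has them as diameter endpoints.
Centre = midpoint = (-1.5, -2); r² = |PQ|²/4 = 13/4 = 3.25.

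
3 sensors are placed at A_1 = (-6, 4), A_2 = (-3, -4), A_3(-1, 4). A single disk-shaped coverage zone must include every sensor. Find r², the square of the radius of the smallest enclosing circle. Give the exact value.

Side lengths²: A_1A_2² = 73, A_1A_3² = 25, A_2A_3² = 68.
Since A_1A_2² = 73 < 68 + 25 = 93, the triangle is acute, so the smallest enclosing circle is the circumcircle.
Circumcentre = (-3.5, 0.375), r² = 19.390625.

19.390625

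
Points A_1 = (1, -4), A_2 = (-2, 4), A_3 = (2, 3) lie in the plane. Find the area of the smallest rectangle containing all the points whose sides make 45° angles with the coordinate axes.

44

In coordinates u = x + y, v = x − y the rectangle is axis-aligned; the map (x,y)→(u,v) scales areas by 2.
u-values: -3, 2, 5; range = 5 − (-3) = 8.
v-values: 5, -6, -1; range = 5 − (-6) = 11.
Area = (8 × 11) / 2 = 44.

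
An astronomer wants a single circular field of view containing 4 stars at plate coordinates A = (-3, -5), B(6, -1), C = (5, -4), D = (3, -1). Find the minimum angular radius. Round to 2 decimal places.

By Welzl's lemma the MEC is supported by two points (diametrically opposite) or three points (on a circumcircle).
The farthest pair is A–B with squared distance 97. The circle on this segment as diameter has centre (1.5, -3) and r² = 97/4 = 24.25.
Check C: distance² to centre = 13.25 ≤ 24.25, so it lies inside.
All remaining points lie in this disk, and no smaller disk contains both endpoints, so this is the minimum enclosing circle.
r = √(24.25) ≈ 4.92.

4.92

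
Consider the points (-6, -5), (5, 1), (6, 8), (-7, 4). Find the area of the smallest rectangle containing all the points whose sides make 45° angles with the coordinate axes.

In coordinates u = x + y, v = x − y the rectangle is axis-aligned; the map (x,y)→(u,v) scales areas by 2.
u-values: -11, 6, 14, -3; range = 14 − (-11) = 25.
v-values: -1, 4, -2, -11; range = 4 − (-11) = 15.
Area = (25 × 15) / 2 = 187.5.

187.5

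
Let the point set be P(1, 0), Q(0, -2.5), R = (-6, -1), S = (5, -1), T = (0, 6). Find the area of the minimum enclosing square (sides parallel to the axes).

121

The bounding box has width 11 and height 8.5.
An axis-aligned square enclosing the set must have side ≥ max(width, height).
So the minimum side is max(11, 8.5) = 11.
Area = 11² = 121.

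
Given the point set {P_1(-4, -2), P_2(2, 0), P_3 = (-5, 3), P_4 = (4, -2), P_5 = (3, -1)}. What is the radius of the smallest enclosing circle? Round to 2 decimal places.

5.15

By Welzl's lemma the MEC is supported by two points (diametrically opposite) or three points (on a circumcircle).
The farthest pair is P_3–P_4 with squared distance 106. The circle on this segment as diameter has centre (-0.5, 0.5) and r² = 106/4 = 26.5.
Check P_1: distance² to centre = 18.5 ≤ 26.5, so it lies inside.
All remaining points lie in this disk, and no smaller disk contains both endpoints, so this is the minimum enclosing circle.
r = √(26.5) ≈ 5.15.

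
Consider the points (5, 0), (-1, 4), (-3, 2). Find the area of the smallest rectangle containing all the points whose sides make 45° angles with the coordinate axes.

30

In coordinates u = x + y, v = x − y the rectangle is axis-aligned; the map (x,y)→(u,v) scales areas by 2.
u-values: 5, 3, -1; range = 5 − (-1) = 6.
v-values: 5, -5, -5; range = 5 − (-5) = 10.
Area = (6 × 10) / 2 = 30.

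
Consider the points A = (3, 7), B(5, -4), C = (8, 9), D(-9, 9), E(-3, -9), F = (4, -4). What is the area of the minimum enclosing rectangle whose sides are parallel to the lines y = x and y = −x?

In coordinates u = x + y, v = x − y the rectangle is axis-aligned; the map (x,y)→(u,v) scales areas by 2.
u-values: 10, 1, 17, 0, -12, 0; range = 17 − (-12) = 29.
v-values: -4, 9, -1, -18, 6, 8; range = 9 − (-18) = 27.
Area = (29 × 27) / 2 = 391.5.

391.5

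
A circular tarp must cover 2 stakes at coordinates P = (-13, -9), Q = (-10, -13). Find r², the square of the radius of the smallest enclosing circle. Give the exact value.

The smallest circle enclosing two points has them as diameter endpoints.
Centre = midpoint = (-11.5, -11); r² = |PQ|²/4 = 25/4 = 6.25.

6.25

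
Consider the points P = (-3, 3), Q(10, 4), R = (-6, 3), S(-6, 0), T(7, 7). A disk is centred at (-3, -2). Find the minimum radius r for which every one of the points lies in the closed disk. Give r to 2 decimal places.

The required radius is the distance from (-3, -2) to the farthest point.
Squared distances: 25, 205, 34, 13, 181.
Maximum is 205, attained at Q.
r = √205 ≈ 14.32.

14.32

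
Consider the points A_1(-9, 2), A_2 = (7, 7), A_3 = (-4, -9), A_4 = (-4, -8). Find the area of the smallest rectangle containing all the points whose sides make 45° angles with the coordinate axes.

In coordinates u = x + y, v = x − y the rectangle is axis-aligned; the map (x,y)→(u,v) scales areas by 2.
u-values: -7, 14, -13, -12; range = 14 − (-13) = 27.
v-values: -11, 0, 5, 4; range = 5 − (-11) = 16.
Area = (27 × 16) / 2 = 216.

216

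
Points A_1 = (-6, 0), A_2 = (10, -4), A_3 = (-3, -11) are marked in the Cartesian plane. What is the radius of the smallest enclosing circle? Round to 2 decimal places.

Side lengths²: A_1A_2² = 272, A_1A_3² = 130, A_2A_3² = 218.
Since A_1A_2² = 272 < 218 + 130 = 348, the triangle is acute, so the smallest enclosing circle is the circumcircle.
Circumcentre = (63/41, -158/41), r² = 120445/1681.
r = √(120445/1681) ≈ 8.46.

8.46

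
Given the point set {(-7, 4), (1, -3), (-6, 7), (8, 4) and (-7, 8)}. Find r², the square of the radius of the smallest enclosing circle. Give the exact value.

44585/722

The minimum enclosing circle of a finite set is fixed by two of the points (as a diameter) or three (as a circumcircle).
The minimum enclosing circle is determined by three boundary points: (1, -3), (8, 4), (-7, 8).
Their circumcentre is (7/38, 183/38) with r² = 44585/722.
The farthest remaining point (-7, 4) is at distance² 37745/722 ≤ 44585/722.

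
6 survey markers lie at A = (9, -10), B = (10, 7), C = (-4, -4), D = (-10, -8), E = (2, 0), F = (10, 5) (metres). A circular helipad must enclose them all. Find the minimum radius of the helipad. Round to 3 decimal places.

12.513

A smallest enclosing disk is always determined by at most three of the input points on its boundary.
The minimum enclosing circle is determined by three boundary points: A, B, D.
Their circumcentre is (9/26, -25/26) with r² = 52925/338.
The farthest remaining point F is at distance² 43513/338 ≤ 52925/338.
r = √(52925/338) ≈ 12.513.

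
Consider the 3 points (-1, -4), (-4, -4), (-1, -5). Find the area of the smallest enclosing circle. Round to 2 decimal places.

7.85

Call the three points A, B, C in the order given.
Side lengths²: AB² = 9, AC² = 1, BC² = 10.
Since BC² = 10 ≥ 9 + 1 = 10, the angle opposite BC is not acute, so the smallest enclosing circle has BC as diameter.
Centre = midpoint of BC = (-2.5, -4.5), r² = 10/4 = 2.5.
Area = π·r² = π·2.5 ≈ 7.85.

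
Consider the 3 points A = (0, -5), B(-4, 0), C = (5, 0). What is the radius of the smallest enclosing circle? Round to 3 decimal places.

Side lengths²: AB² = 41, AC² = 50, BC² = 81.
Since BC² = 81 < 50 + 41 = 91, the triangle is acute, so the smallest enclosing circle is the circumcircle.
Circumcentre = (0.5, -0.5), r² = 20.5.
r = √(20.5) ≈ 4.528.

4.528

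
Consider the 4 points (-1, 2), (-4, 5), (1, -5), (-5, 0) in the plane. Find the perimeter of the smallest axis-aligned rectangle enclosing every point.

Width = max x − min x = 1 − (-5) = 6.
Height = max y − min y = 5 − (-5) = 10.
Perimeter = 2(6 + 10) = 32.

32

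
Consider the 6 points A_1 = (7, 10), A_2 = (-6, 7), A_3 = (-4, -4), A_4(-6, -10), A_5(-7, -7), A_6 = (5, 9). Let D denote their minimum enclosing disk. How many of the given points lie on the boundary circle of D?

2

The minimum enclosing circle of a finite set is fixed by two of the points (as a diameter) or three (as a circumcircle).
The farthest pair is A_1–A_4 with squared distance 569. The circle on this segment as diameter has centre (0.5, 0) and r² = 569/4 = 142.25.
Check A_2: distance² to centre = 91.25 ≤ 142.25, so it lies inside.
All remaining points lie in this disk, and no smaller disk contains both endpoints, so this is the minimum enclosing circle.
The points at distance exactly r from the centre are A_1, A_4 — 2 points.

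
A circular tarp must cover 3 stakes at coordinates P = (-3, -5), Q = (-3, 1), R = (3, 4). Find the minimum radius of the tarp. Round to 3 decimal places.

Side lengths²: PQ² = 36, PR² = 117, QR² = 45.
Since PR² = 117 ≥ 45 + 36 = 81, the angle opposite PR is not acute, so the smallest enclosing circle has PR as diameter.
Centre = midpoint of PR = (0, -0.5), r² = 117/4 = 29.25.
r = √(29.25) ≈ 5.408.

5.408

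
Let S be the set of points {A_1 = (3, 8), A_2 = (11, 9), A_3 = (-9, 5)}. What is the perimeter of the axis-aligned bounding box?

Width = max x − min x = 11 − (-9) = 20.
Height = max y − min y = 9 − 5 = 4.
Perimeter = 2(20 + 4) = 48.

48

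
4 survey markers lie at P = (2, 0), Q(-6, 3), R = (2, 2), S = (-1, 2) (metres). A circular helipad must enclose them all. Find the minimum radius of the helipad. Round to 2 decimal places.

4.27

The farthest pair is P–Q with squared distance 73. The circle on this segment as diameter has centre (-2, 1.5) and r² = 73/4 = 18.25.
Check R: distance² to centre = 16.25 ≤ 18.25, so it lies inside.
All remaining points lie in this disk, and no smaller disk contains both endpoints, so this is the minimum enclosing circle.
r = √(18.25) ≈ 4.27.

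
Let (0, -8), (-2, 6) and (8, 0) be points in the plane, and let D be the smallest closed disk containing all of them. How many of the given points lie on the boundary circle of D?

Call the three points A, B, C in the order given.
Side lengths²: AB² = 200, AC² = 128, BC² = 136.
Since AB² = 200 < 136 + 128 = 264, the triangle is acute, so the smallest enclosing circle is the circumcircle.
Circumcentre = (0.75, -0.75), r² = 53.125.
The points at distance exactly r from the centre are (0, -8), (-2, 6), (8, 0) — 3 points.

3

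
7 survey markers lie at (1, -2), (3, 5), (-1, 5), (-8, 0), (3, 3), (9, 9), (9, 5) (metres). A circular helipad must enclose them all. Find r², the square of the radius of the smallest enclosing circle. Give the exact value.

92.5

A smallest enclosing disk is always determined by at most three of the input points on its boundary.
The farthest pair is (-8, 0)–(9, 9) with squared distance 370. The circle on this segment as diameter has centre (0.5, 4.5) and r² = 370/4 = 92.5.
Check (1, -2): distance² to centre = 42.5 ≤ 92.5, so it lies inside.
All remaining points lie in this disk, and no smaller disk contains both endpoints, so this is the minimum enclosing circle.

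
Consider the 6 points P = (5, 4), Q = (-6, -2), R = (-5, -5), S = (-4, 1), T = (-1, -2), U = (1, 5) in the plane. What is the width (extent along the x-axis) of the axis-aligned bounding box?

11

max x = 5, min x = -6, so width = 11.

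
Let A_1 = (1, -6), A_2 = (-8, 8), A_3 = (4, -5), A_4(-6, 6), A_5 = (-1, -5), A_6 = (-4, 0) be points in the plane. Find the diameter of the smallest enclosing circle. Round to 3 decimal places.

17.692

The farthest pair is A_2–A_3 with squared distance 313. The circle on this segment as diameter has centre (-2, 1.5) and r² = 313/4 = 78.25.
Check A_1: distance² to centre = 65.25 ≤ 78.25, so it lies inside.
All remaining points lie in this disk, and no smaller disk contains both endpoints, so this is the minimum enclosing circle.
Diameter = 2r = 2√(78.25) ≈ 17.692.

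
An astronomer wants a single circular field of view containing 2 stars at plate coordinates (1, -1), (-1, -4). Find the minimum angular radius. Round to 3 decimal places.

The smallest circle enclosing two points has them as diameter endpoints.
Centre = midpoint = (0, -2.5); r² = |(1, -1)−(-1, -4)|²/4 = 13/4 = 3.25.
r = √(3.25) ≈ 1.803.

1.803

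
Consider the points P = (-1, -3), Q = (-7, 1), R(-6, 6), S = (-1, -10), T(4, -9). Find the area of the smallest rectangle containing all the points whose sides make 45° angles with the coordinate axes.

In coordinates u = x + y, v = x − y the rectangle is axis-aligned; the map (x,y)→(u,v) scales areas by 2.
u-values: -4, -6, 0, -11, -5; range = 0 − (-11) = 11.
v-values: 2, -8, -12, 9, 13; range = 13 − (-12) = 25.
Area = (11 × 25) / 2 = 137.5.

137.5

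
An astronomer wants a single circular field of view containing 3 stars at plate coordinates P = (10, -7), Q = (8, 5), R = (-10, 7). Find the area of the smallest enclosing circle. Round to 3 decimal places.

Side lengths²: PQ² = 148, PR² = 596, QR² = 328.
Since PR² = 596 ≥ 328 + 148 = 476, the angle opposite PR is not acute, so the smallest enclosing circle has PR as diameter.
Centre = midpoint of PR = (0, 0), r² = 596/4 = 149.
Area = π·r² = π·149 ≈ 468.097.

468.097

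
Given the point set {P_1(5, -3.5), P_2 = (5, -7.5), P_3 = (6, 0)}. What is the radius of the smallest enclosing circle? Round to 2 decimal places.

Side lengths²: P_1P_2² = 16, P_1P_3² = 13.25, P_2P_3² = 57.25.
Since P_2P_3² = 57.25 ≥ 16 + 13.25 = 29.25, the angle opposite P_2P_3 is not acute, so the smallest enclosing circle has P_2P_3 as diameter.
Centre = midpoint of P_2P_3 = (5.5, -3.75), r² = 57.25/4 = 14.3125.
r = √(14.3125) ≈ 3.78.

3.78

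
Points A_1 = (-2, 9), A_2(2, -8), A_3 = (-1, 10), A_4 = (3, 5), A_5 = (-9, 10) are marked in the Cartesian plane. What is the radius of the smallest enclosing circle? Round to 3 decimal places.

A smallest enclosing disk is always determined by at most three of the input points on its boundary.
The farthest pair is A_2–A_5 with squared distance 445. The circle on this segment as diameter has centre (-3.5, 1) and r² = 445/4 = 111.25.
Check A_1: distance² to centre = 66.25 ≤ 111.25, so it lies inside.
All remaining points lie in this disk, and no smaller disk contains both endpoints, so this is the minimum enclosing circle.
r = √(111.25) ≈ 10.548.

10.548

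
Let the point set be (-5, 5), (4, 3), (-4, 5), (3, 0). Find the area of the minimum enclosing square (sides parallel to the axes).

The bounding box has width 9 and height 5.
An axis-aligned square enclosing the set must have side ≥ max(width, height).
So the minimum side is max(9, 5) = 9.
Area = 9² = 81.

81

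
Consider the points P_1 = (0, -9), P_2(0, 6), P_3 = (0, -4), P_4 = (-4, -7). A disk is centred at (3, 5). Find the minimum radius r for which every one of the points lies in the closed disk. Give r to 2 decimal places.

14.32

The required radius is the distance from (3, 5) to the farthest point.
Squared distances: 205, 10, 90, 193.
Maximum is 205, attained at P_1.
r = √205 ≈ 14.32.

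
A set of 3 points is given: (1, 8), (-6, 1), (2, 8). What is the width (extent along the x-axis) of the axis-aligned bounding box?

8

max x = 2, min x = -6, so width = 8.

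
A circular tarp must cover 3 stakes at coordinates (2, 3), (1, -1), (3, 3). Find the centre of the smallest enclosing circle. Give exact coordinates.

(2, 1)

Call the three points A, B, C in the order given.
Side lengths²: AB² = 17, AC² = 1, BC² = 20.
Since BC² = 20 ≥ 17 + 1 = 18, the angle opposite BC is not acute, so the smallest enclosing circle has BC as diameter.
Centre = midpoint of BC = (2, 1), r² = 20/4 = 5.
Centre = (2, 1).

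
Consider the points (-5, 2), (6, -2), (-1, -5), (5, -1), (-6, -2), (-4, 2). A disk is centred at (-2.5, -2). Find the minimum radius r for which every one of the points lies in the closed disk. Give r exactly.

8.5

The required radius is the distance from (-2.5, -2) to the farthest point.
Squared distances: 22.25, 72.25, 11.25, 57.25, 12.25, 18.25.
Maximum is 72.25, attained at (6, -2).
r = √(72.25) = 8.5.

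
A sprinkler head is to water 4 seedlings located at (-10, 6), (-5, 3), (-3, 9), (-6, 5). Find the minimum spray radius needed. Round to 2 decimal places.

3.90

By Welzl's lemma the MEC is supported by two points (diametrically opposite) or three points (on a circumcircle).
The minimum enclosing circle is determined by three boundary points: (-10, 6), (-5, 3), (-3, 9).
Their circumcentre is (-37/6, 121/18) with r² = 2465/162.
The farthest remaining point (-6, 5) is at distance² 485/162 ≤ 2465/162.
r = √(2465/162) ≈ 3.90.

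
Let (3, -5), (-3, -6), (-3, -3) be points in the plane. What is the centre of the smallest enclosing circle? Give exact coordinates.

Call the three points A, B, C in the order given.
Side lengths²: AB² = 37, AC² = 40, BC² = 9.
Since AC² = 40 < 37 + 9 = 46, the triangle is acute, so the smallest enclosing circle is the circumcircle.
Circumcentre = (-1/6, -4.5), r² = 185/18.
Centre = (-1/6, -4.5).

(-1/6, -4.5)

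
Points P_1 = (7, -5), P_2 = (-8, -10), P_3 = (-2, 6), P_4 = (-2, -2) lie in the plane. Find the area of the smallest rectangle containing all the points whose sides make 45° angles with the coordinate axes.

In coordinates u = x + y, v = x − y the rectangle is axis-aligned; the map (x,y)→(u,v) scales areas by 2.
u-values: 2, -18, 4, -4; range = 4 − (-18) = 22.
v-values: 12, 2, -8, 0; range = 12 − (-8) = 20.
Area = (22 × 20) / 2 = 220.

220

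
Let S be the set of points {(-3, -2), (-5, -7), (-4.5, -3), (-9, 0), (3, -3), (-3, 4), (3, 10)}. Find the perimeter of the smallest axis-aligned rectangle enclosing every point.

58

Width = max x − min x = 3 − (-9) = 12.
Height = max y − min y = 10 − (-7) = 17.
Perimeter = 2(12 + 17) = 58.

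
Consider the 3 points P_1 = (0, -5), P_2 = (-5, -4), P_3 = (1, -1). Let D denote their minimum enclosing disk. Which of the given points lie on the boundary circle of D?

P_2, P_3

Side lengths²: P_1P_2² = 26, P_1P_3² = 17, P_2P_3² = 45.
Since P_2P_3² = 45 ≥ 26 + 17 = 43, the angle opposite P_2P_3 is not acute, so the smallest enclosing circle has P_2P_3 as diameter.
Centre = midpoint of P_2P_3 = (-2, -2.5), r² = 45/4 = 11.25.
The points at distance exactly r from the centre are P_2, P_3 — 2 points.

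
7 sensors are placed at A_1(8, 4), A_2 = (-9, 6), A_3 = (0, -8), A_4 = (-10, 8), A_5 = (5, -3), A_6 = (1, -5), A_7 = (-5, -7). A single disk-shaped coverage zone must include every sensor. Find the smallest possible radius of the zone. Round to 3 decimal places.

10.116

The minimum enclosing circle is determined by three boundary points: A_1, A_3, A_4.
Their circumcentre is (-59/31, 60/31) with r² = 98345/961.
The farthest remaining point A_7 is at distance² 85945/961 ≤ 98345/961.
r = √(98345/961) ≈ 10.116.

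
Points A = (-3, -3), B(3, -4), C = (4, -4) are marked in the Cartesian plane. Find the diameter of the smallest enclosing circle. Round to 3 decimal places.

7.071

Side lengths²: AB² = 37, AC² = 50, BC² = 1.
Since AC² = 50 ≥ 37 + 1 = 38, the angle opposite AC is not acute, so the smallest enclosing circle has AC as diameter.
Centre = midpoint of AC = (0.5, -3.5), r² = 50/4 = 12.5.
Diameter = 2r = 2√(12.5) ≈ 7.071.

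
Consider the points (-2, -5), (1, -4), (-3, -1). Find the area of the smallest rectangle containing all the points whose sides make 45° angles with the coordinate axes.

In coordinates u = x + y, v = x − y the rectangle is axis-aligned; the map (x,y)→(u,v) scales areas by 2.
u-values: -7, -3, -4; range = -3 − (-7) = 4.
v-values: 3, 5, -2; range = 5 − (-2) = 7.
Area = (4 × 7) / 2 = 14.

14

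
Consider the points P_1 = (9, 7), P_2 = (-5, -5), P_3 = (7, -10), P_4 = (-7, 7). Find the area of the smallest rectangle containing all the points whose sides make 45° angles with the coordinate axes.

In coordinates u = x + y, v = x − y the rectangle is axis-aligned; the map (x,y)→(u,v) scales areas by 2.
u-values: 16, -10, -3, 0; range = 16 − (-10) = 26.
v-values: 2, 0, 17, -14; range = 17 − (-14) = 31.
Area = (26 × 31) / 2 = 403.

403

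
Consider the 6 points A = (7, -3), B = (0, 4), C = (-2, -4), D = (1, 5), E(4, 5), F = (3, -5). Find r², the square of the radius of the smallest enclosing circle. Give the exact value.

31.1272

By Welzl's lemma the MEC is supported by two points (diametrically opposite) or three points (on a circumcircle).
The minimum enclosing circle is determined by three boundary points: A, C, E.
Their circumcentre is (2.14, -0.26) with r² = 31.1272.
The farthest remaining point D is at distance² 28.9672 ≤ 31.1272.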